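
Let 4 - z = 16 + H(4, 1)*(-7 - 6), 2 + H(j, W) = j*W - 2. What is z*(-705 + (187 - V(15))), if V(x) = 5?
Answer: 6276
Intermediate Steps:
H(j, W) = -4 + W*j (H(j, W) = -2 + (j*W - 2) = -2 + (W*j - 2) = -2 + (-2 + W*j) = -4 + W*j)
z = -12 (z = 4 - (16 + (-4 + 1*4)*(-7 - 6)) = 4 - (16 + (-4 + 4)*(-13)) = 4 - (16 + 0*(-13)) = 4 - (16 + 0) = 4 - 1*16 = 4 - 16 = -12)
z*(-705 + (187 - V(15))) = -12*(-705 + (187 - 1*5)) = -12*(-705 + (187 - 5)) = -12*(-705 + 182) = -12*(-523) = 6276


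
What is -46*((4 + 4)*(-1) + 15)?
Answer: -322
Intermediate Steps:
-46*((4 + 4)*(-1) + 15) = -46*(8*(-1) + 15) = -46*(-8 + 15) = -46*7 = -322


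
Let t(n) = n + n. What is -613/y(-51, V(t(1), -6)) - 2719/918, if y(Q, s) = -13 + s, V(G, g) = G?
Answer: 532825/10098 ≈ 52.765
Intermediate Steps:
t(n) = 2*n
-613/y(-51, V(t(1), -6)) - 2719/918 = -613/(-13 + 2*1) - 2719/918 = -613/(-13 + 2) - 2719*1/918 = -613/(-11) - 2719/918 = -613*(-1/11) - 2719/918 = 613/11 - 2719/918 = 532825/10098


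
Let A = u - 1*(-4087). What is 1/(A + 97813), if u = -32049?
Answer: 1/69851 ≈ 1.4316e-5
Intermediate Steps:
A = -27962 (A = -32049 - 1*(-4087) = -32049 + 4087 = -27962)
1/(A + 97813) = 1/(-27962 + 97813) = 1/69851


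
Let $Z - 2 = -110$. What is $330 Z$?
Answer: $-35640$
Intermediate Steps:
$Z = -108$ ($Z = 2 - 110 = -108$)
$330 Z = 330 \left(-108\right) = -35640$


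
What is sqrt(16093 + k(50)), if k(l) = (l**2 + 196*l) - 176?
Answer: sqrt(28217) ≈ 167.98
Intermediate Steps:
k(l) = -176 + l**2 + 196*l
sqrt(16093 + k(50)) = sqrt(16093 + (-176 + 50**2 + 196*50)) = sqrt(16093 + (-176 + 2500 + 9800)) = sqrt(16093 + 12124) = sqrt(28217)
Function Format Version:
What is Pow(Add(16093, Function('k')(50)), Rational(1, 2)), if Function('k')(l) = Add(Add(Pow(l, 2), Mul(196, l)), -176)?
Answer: Pow(28217, Rational(1, 2)) ≈ 167.98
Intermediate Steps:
Function('k')(l) = Add(-176, Pow(l, 2), Mul(196, l))
Pow(Add(16093, Function('k')(50)), Rational(1, 2)) = Pow(Add(16093, Add(-176, Pow(50, 2), Mul(196, 50))), Rational(1, 2)) = Pow(Add(16093, Add(-176, 2500, 9800)), Rational(1, 2)) = Pow(Add(16093, 12124), Rational(1, 2)) = Pow(28217, Rational(1, 2))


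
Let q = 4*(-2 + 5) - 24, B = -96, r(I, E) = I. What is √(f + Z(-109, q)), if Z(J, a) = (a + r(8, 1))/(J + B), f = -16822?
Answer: I*√706943730/205 ≈ 129.7*I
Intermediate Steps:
q = -12 (q = 4*3 - 24 = 12 - 24 = -12)
Z(J, a) = (8 + a)/(-96 + J) (Z(J, a) = (a + 8)/(J - 96) = (8 + a)/(-96 + J))
√(f + Z(-109, q)) = √(-16822 + (8 - 12)/(-96 - 109)) = √(-16822 - 4/(-205)) = √(-16822 - 1/205*(-4)) = √(-16822 + 4/205) = √(-3448506/205) = I*√706943730/205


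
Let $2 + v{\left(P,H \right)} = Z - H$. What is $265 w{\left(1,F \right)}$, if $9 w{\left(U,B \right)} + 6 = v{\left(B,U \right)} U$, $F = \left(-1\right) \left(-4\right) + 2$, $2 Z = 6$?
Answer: $- \frac{530}{3} \approx -176.67$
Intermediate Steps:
$Z = 3$ ($Z = \frac{1}{2} \cdot 6 = 3$)
$v{\left(P,H \right)} = 1 - H$ ($v{\left(P,H \right)} = -2 - \left(-3 + H\right) = 1 - H$)
$F = 6$ ($F = 4 + 2 = 6$)
$w{\left(U,B \right)} = - \frac{2}{3} + \frac{U \left(1 - U\right)}{9}$ ($w{\left(U,B \right)} = - \frac{2}{3} + \frac{\left(1 - U\right) U}{9} = - \frac{2}{3} + \frac{U \left(1 - U\right)}{9}$)
$265 w{\left(1,F \right)} = 265 \left(- \frac{2}{3} - \frac{1^{2}}{9} + \frac{1}{9} \cdot 1\right) = 265 \left(- \frac{2}{3} - \frac{1}{9} + \frac{1}{9}\right) = 265 \left(- \frac{2}{3}\right) = - \frac{530}{3}$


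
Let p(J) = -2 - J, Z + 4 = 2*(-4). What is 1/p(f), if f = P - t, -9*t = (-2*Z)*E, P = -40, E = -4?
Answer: 3/146 ≈ 0.020548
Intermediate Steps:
Z = -12 (Z = -4 + 2*(-4) = -4 - 8 = -12)
t = 32/3 (t = -(-2*(-12))*(-4)/9 = -8*(-4)/3 = -⅑*(-96) = 32/3 ≈ 10.667)
f = -152/3 (f = -40 - 1*32/3 = -40 - 32/3 = -152/3 ≈ -50.667)
1/p(f) = 1/(-2 - 1*(-152/3)) = 1/(-2 + 152/3) = 1/(146/3) = 3/146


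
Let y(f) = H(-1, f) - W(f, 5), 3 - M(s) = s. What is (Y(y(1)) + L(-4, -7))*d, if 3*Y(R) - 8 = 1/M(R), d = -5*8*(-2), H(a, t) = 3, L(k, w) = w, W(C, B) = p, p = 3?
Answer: -3040/9 ≈ -337.78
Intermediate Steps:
W(C, B) = 3
M(s) = 3 - s
y(f) = 0 (y(f) = 3 - 1*3 = 3 - 3 = 0)
d = 80 (d = -40*(-2) = 80)
Y(R) = 8/3 + 1/(3*(3 - R))
(Y(y(1)) + L(-4, -7))*d = ((-25 + 8*0)/(3*(-3 + 0)) - 7)*80 = ((⅓)*(-25 + 0)/(-3) - 7)*80 = ((⅓)*(-⅓)*(-25) - 7)*80 = (25/9 - 7)*80 = -38/9*80 = -3040/9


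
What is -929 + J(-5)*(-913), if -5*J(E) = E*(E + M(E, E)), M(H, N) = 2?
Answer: 1810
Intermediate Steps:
J(E) = -E*(2 + E)/5 (J(E) = -E*(E + 2)/5 = -E*(2 + E)/5)
-929 + J(-5)*(-913) = -929 - 1/5*(-5)*(2 - 5)*(-913) = -929 - 1/5*(-5)*(-3)*(-913) = -929 - 3*(-913) = -929 + 2739 = 1810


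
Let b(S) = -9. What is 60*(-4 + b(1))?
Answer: -780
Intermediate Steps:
60*(-4 + b(1)) = 60*(-4 - 9) = 60*(-13) = -780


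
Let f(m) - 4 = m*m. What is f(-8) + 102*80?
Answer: 8228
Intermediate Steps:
f(m) = 4 + m**2 (f(m) = 4 + m*m = 4 + m**2)
f(-8) + 102*80 = (4 + (-8)**2) + 102*80 = (4 + 64) + 8160 = 68 + 8160 = 8228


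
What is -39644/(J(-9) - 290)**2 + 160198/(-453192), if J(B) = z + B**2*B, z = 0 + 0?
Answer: -92154849563/235288449156 ≈ -0.39167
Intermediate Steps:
z = 0
J(B) = B**3 (J(B) = 0 + B**2*B = 0 + B**3 = B**3)
-39644/(J(-9) - 290)**2 + 160198/(-453192) = -39644/((-9)**3 - 290)**2 + 160198/(-453192) = -39644/(-729 - 290)**2 + 160198*(-1/453192) = -39644/((-1019)**2) - 80099/226596 = -39644/1038361 - 80099/226596 = -92154849563/235288449156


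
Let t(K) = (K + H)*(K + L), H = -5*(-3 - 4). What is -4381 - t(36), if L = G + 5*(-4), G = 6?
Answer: -5943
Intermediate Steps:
L = -14 (L = 6 + 5*(-4) = 6 - 20 = -14)
H = 35 (H = -5*(-7) = 35)
t(K) = (-14 + K)*(35 + K) (t(K) = (K + 35)*(K - 14) = (35 + K)*(-14 + K) = (-14 + K)*(35 + K))
-4381 - t(36) = -4381 - (-490 + 36² + 21*36) = -4381 - (-490 + 1296 + 756) = -4381 - 1*1562 = -4381 - 1562 = -5943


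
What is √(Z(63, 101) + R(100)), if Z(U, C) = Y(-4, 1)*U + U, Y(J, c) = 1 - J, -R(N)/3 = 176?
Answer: 5*I*√6 ≈ 12.247*I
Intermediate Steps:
R(N) = -528 (R(N) = -3*176 = -528)
Z(U, C) = 6*U (Z(U, C) = (1 - 1*(-4))*U + U = (1 + 4)*U + U = 5*U + U = 6*U)
√(Z(63, 101) + R(100)) = √(6*63 - 528) = √(378 - 528) = √(-150) = 5*I*√6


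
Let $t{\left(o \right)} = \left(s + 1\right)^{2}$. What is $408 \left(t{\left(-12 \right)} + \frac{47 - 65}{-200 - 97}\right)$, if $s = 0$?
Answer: $\frac{4760}{11} \approx 432.73$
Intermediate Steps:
$t{\left(o \right)} = 1$ ($t{\left(o \right)} = \left(0 + 1\right)^{2} = 1^{2} = 1$)
$408 \left(t{\left(-12 \right)} + \frac{47 - 65}{-200 - 97}\right) = 408 \left(1 + \frac{47 - 65}{-200 - 97}\right) = 408 \left(1 - \frac{18}{-297}\right) = 408 \left(1 - - \frac{2}{33}\right) = 408 \left(1 + \frac{2}{33}\right) = 408 \cdot \frac{35}{33} = \frac{4760}{11}$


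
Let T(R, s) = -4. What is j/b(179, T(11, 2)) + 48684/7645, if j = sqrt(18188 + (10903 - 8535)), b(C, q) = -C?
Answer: 48684/7645 - 6*sqrt(571)/179 ≈ 5.5671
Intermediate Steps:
j = 6*sqrt(571) (j = sqrt(18188 + 2368) = sqrt(20556) = 6*sqrt(571) ≈ 143.37)
j/b(179, T(11, 2)) + 48684/7645 = (6*sqrt(571))/((-1*179)) + 48684/7645 = (6*sqrt(571))/(-179) + 48684*(1/7645) = (6*sqrt(571))*(-1/179) + 48684/7645 = -6*sqrt(571)/179 + 48684/7645 = 48684/7645 - 6*sqrt(571)/179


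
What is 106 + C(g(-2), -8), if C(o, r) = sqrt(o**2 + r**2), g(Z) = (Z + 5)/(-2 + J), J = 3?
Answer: 106 + sqrt(73) ≈ 114.54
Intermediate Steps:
g(Z) = 5 + Z (g(Z) = (Z + 5)/(-2 + 3) = (5 + Z)/1 = (5 + Z)*1 = 5 + Z)
106 + C(g(-2), -8) = 106 + sqrt((5 - 2)**2 + (-8)**2) = 106 + sqrt(3**2 + 64) = 106 + sqrt(9 + 64) = 106 + sqrt(73)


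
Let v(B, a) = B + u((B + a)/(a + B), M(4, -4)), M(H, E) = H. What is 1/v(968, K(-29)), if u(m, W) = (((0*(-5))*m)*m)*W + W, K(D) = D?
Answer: 1/972 ≈ 0.0010288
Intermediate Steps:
u(m, W) = W (u(m, W) = ((0*m)*m)*W + W = (0*m)*W + W = 0*W + W = 0 + W = W)
v(B, a) = 4 + B (v(B, a) = B + 4 = 4 + B)
1/v(968, K(-29)) = 1/(4 + 968) = 1/972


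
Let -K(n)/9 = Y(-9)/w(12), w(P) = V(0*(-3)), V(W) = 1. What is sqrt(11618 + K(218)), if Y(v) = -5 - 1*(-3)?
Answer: 2*sqrt(2909) ≈ 107.87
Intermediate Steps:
w(P) = 1
Y(v) = -2 (Y(v) = -5 + 3 = -2)
K(n) = 18 (K(n) = -(-18)/1 = -(-18) = -9*(-2) = 18)
sqrt(11618 + K(218)) = sqrt(11618 + 18) = sqrt(11636) = 2*sqrt(2909)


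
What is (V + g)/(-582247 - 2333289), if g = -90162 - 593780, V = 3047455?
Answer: -2363513/2915536 ≈ -0.81066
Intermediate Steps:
g = -683942
(V + g)/(-582247 - 2333289) = (3047455 - 683942)/(-582247 - 2333289) = 2363513/(-2915536) = 2363513*(-1/2915536) = -2363513/2915536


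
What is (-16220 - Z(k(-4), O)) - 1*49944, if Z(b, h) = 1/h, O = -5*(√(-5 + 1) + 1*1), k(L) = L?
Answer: -1654099/25 - 2*I/25 ≈ -66164.0 - 0.08*I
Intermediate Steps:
O = -5 - 10*I (O = -5*(√(-4) + 1) = -5*(2*I + 1) = -5*(1 + 2*I) = -5 - 10*I ≈ -5.0 - 10.0*I)
(-16220 - Z(k(-4), O)) - 1*49944 = (-16220 - 1/(-5 - 10*I)) - 1*49944 = (-16220 - (-5 + 10*I)/125) - 49944 = -66164 - (-5 + 10*I)/125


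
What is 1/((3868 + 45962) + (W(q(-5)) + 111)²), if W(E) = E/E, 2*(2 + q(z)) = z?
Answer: 1/62374 ≈ 1.6032e-5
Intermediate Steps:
q(z) = -2 + z/2
W(E) = 1
1/((3868 + 45962) + (W(q(-5)) + 111)²) = 1/((3868 + 45962) + (1 + 111)²) = 1/(49830 + 112²) = 1/(49830 + 12544) = 1/62374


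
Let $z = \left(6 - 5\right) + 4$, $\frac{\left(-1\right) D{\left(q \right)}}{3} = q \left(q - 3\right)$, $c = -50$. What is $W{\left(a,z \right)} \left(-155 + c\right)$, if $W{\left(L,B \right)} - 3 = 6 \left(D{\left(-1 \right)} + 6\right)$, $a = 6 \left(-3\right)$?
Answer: $6765$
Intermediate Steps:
$a = -18$
$D{\left(q \right)} = - 3 q \left(-3 + q\right)$ ($D{\left(q \right)} = - 3 q \left(q - 3\right) = - 3 q \left(-3 + q\right)$)
$z = 5$ ($z = 1 + 4 = 5$)
$W{\left(L,B \right)} = -33$ ($W{\left(L,B \right)} = 3 + 6 \left(3 \left(-1\right) \left(3 - -1\right) + 6\right) = 3 + 6 \left(3 \left(-1\right) \left(3 + 1\right) + 6\right) = 3 + 6 \left(3 \left(-1\right) 4 + 6\right) = 3 + 6 \left(-12 + 6\right) = 3 + 6 \left(-6\right) = 3 - 36 = -33$)
$W{\left(a,z \right)} \left(-155 + c\right) = - 33 \left(-155 - 50\right) = \left(-33\right) \left(-205\right) = 6765$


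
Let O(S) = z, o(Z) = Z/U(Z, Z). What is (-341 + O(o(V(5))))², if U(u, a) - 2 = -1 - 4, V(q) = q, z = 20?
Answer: 103041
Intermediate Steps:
U(u, a) = -3 (U(u, a) = 2 + (-1 - 4) = 2 - 5 = -3)
o(Z) = -Z/3 (o(Z) = Z/(-3) = Z*(-⅓) = -Z/3)
O(S) = 20
(-341 + O(o(V(5))))² = (-341 + 20)² = (-321)² = 103041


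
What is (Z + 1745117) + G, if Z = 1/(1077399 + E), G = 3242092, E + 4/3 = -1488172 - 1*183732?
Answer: 8894782008468/1783519 ≈ 4.9872e+6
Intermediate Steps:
E = -5015716/3 (E = -4/3 + (-1488172 - 1*183732) = -4/3 + (-1488172 - 183732) = -4/3 - 1671904 = -5015716/3 ≈ -1.6719e+6)
Z = -3/1783519 (Z = 1/(1077399 - 5015716/3) = 1/(-1783519/3) = -3/1783519 ≈ -1.6821e-6)
(Z + 1745117) + G = (-3/1783519 + 1745117) + 3242092 = 3112449326720/1783519 + 3242092 = 8894782008468/1783519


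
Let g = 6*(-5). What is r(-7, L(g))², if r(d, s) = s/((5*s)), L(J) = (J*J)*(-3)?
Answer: 1/25 ≈ 0.040000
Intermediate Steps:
g = -30
L(J) = -3*J² (L(J) = J²*(-3) = -3*J²)
r(d, s) = ⅕ (r(d, s) = s*(1/(5*s)) = ⅕)
r(-7, L(g))² = (⅕)² = 1/25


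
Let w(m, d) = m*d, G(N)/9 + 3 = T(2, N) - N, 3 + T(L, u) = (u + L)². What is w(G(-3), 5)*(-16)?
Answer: 1440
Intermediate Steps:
T(L, u) = -3 + (L + u)² (T(L, u) = -3 + (u + L)² = -3 + (L + u)²)
G(N) = -54 - 9*N + 9*(2 + N)² (G(N) = -27 + 9*((-3 + (2 + N)²) - N) = -27 + 9*(-3 + (2 + N)² - N) = -27 + (-27 - 9*N + 9*(2 + N)²) = -54 - 9*N + 9*(2 + N)²)
w(m, d) = d*m
w(G(-3), 5)*(-16) = (5*(-54 - 9*(-3) + 9*(2 - 3)²))*(-16) = (5*(-54 + 27 + 9*(-1)²))*(-16) = (5*(-54 + 27 + 9*1))*(-16) = (5*(-54 + 27 + 9))*(-16) = (5*(-18))*(-16) = -90*(-16) = 1440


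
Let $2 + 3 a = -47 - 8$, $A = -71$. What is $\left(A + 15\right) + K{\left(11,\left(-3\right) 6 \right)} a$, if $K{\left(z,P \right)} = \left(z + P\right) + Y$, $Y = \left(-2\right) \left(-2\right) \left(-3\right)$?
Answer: $305$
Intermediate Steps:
$Y = -12$ ($Y = 4 \left(-3\right) = -12$)
$a = -19$ ($a = - \frac{2}{3} + \frac{-47 - 8}{3} = - \frac{2}{3} + \frac{1}{3} \left(-55\right) = - \frac{2}{3} - \frac{55}{3} = -19$)
$K{\left(z,P \right)} = -12 + P + z$ ($K{\left(z,P \right)} = \left(z + P\right) - 12 = \left(P + z\right) - 12 = -12 + P + z$)
$\left(A + 15\right) + K{\left(11,\left(-3\right) 6 \right)} a = \left(-71 + 15\right) + \left(-12 - 18 + 11\right) \left(-19\right) = -56 + \left(-12 - 18 + 11\right) \left(-19\right) = -56 - -361 = -56 + 361 = 305$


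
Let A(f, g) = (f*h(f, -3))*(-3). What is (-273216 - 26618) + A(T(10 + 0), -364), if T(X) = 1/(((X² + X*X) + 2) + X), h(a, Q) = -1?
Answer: -63564805/212 ≈ -2.9983e+5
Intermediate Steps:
T(X) = 1/(2 + X + 2*X²) (T(X) = 1/(((X² + X²) + 2) + X) = 1/((2*X² + 2) + X) = 1/((2 + 2*X²) + X) = 1/(2 + X + 2*X²))
A(f, g) = 3*f (A(f, g) = (f*(-1))*(-3) = -f*(-3) = 3*f)
(-273216 - 26618) + A(T(10 + 0), -364) = (-273216 - 26618) + 3/(2 + (10 + 0) + 2*(10 + 0)²) = -299834 + 3/(2 + 10 + 2*10²) = -299834 + 3/(2 + 10 + 2*100) = -299834 + 3/(2 + 10 + 200) = -299834 + 3/212 = -63564805/212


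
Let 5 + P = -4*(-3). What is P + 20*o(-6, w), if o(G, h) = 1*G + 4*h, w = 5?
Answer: 287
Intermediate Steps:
P = 7 (P = -5 - 4*(-3) = -5 + 12 = 7)
o(G, h) = G + 4*h
P + 20*o(-6, w) = 7 + 20*(-6 + 4*5) = 7 + 20*(-6 + 20) = 7 + 20*14 = 7 + 280 = 287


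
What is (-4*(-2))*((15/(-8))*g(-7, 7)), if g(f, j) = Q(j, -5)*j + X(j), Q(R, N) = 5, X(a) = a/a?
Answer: -540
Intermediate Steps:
X(a) = 1
g(f, j) = 1 + 5*j (g(f, j) = 5*j + 1 = 1 + 5*j)
(-4*(-2))*((15/(-8))*g(-7, 7)) = (-4*(-2))*((15/(-8))*(1 + 5*7)) = 8*((15*(-⅛))*(1 + 35)) = 8*(-15/8*36) = 8*(-135/2) = -540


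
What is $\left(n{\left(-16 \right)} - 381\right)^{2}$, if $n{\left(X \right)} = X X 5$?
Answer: $808201$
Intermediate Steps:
$n{\left(X \right)} = 5 X^{2}$ ($n{\left(X \right)} = X^{2} \cdot 5 = 5 X^{2}$)
$\left(n{\left(-16 \right)} - 381\right)^{2} = \left(5 \left(-16\right)^{2} - 381\right)^{2} = \left(5 \cdot 256 - 381\right)^{2} = \left(1280 - 381\right)^{2} = 899^{2} = 808201$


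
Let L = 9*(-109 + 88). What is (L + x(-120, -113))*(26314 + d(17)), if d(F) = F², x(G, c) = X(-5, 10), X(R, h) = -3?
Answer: -5107776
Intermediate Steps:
x(G, c) = -3
L = -189 (L = 9*(-21) = -189)
(L + x(-120, -113))*(26314 + d(17)) = (-189 - 3)*(26314 + 17²) = -192*(26314 + 289) = -192*26603 = -5107776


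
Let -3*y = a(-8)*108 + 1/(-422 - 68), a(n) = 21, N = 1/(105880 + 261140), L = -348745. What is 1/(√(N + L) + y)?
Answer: -555164963045/675803777855029 - 12005*I*√1304923195020305/675803777855029 ≈ -0.00082149 - 0.0006417*I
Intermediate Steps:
N = 1/367020 ≈ 2.7246e-6
y = -1111319/1470 (y = -(21*108 + 1/(-422 - 68))/3 = -(2268 + 1/(-490))/3 = -(2268 - 1/490)/3 = -⅓*1111319/490 = -1111319/1470 ≈ -756.00)
1/(√(N + L) + y) = 1/(√(1/367020 - 348745) - 1111319/1470) = 1/(√(-127996389899/367020) - 1111319/1470) = 1/(I*√1304923195020305/61170 - 1111319/1470) = 1/(-1111319/1470 + I*√1304923195020305/61170)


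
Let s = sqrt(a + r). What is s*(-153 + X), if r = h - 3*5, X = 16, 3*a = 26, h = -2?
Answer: -685*I*sqrt(3)/3 ≈ -395.48*I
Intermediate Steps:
a = 26/3 (a = (1/3)*26 = 26/3 ≈ 8.6667)
r = -17 (r = -2 - 3*5 = -2 - 15 = -17)
s = 5*I*sqrt(3)/3 (s = sqrt(26/3 - 17) = sqrt(-25/3) = 5*I*sqrt(3)/3 ≈ 2.8868*I)
s*(-153 + X) = (5*I*sqrt(3)/3)*(-153 + 16) = (5*I*sqrt(3)/3)*(-137) = -685*I*sqrt(3)/3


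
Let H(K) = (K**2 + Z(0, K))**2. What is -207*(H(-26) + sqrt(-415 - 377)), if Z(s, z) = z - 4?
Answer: -86384412 - 1242*I*sqrt(22) ≈ -8.6384e+7 - 5825.5*I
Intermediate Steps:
Z(s, z) = -4 + z
H(K) = (-4 + K + K**2)**2 (H(K) = (K**2 + (-4 + K))**2 = (-4 + K + K**2)**2)
-207*(H(-26) + sqrt(-415 - 377)) = -207*((-4 - 26 + (-26)**2)**2 + sqrt(-415 - 377)) = -207*((-4 - 26 + 676)**2 + sqrt(-792)) = -207*(646**2 + 6*I*sqrt(22)) = -207*(417316 + 6*I*sqrt(22)) = -86384412 - 1242*I*sqrt(22)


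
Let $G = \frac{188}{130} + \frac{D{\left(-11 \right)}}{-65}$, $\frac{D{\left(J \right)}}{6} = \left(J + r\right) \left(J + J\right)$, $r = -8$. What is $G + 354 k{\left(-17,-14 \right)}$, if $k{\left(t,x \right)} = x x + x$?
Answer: $\frac{4185406}{65} \approx 64391.0$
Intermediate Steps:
$k{\left(t,x \right)} = x + x^{2}$ ($k{\left(t,x \right)} = x^{2} + x = x + x^{2}$)
$D{\left(J \right)} = 12 J \left(-8 + J\right)$ ($D{\left(J \right)} = 6 \left(J - 8\right) \left(J + J\right) = 6 \left(-8 + J\right) 2 J = 6 \cdot 2 J \left(-8 + J\right) = 12 J \left(-8 + J\right)$)
$G = - \frac{2414}{65}$ ($G = \frac{188}{130} + \frac{12 \left(-11\right) \left(-8 - 11\right)}{-65} = 188 \cdot \frac{1}{130} + 12 \left(-11\right) \left(-19\right) \left(- \frac{1}{65}\right) = \frac{94}{65} + 2508 \left(- \frac{1}{65}\right) = \frac{94}{65} - \frac{2508}{65} = - \frac{2414}{65} \approx -37.138$)
$G + 354 k{\left(-17,-14 \right)} = - \frac{2414}{65} + 354 \left(- 14 \left(1 - 14\right)\right) = - \frac{2414}{65} + 354 \left(\left(-14\right) \left(-13\right)\right) = - \frac{2414}{65} + 354 \cdot 182 = - \frac{2414}{65} + 64428 = \frac{4185406}{65}$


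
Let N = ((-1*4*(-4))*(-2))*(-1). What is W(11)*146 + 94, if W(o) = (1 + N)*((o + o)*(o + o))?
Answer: 2332006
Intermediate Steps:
N = 32 (N = (-4*(-4)*(-2))*(-1) = (16*(-2))*(-1) = -32*(-1) = 32)
W(o) = 132*o² (W(o) = (1 + 32)*((o + o)*(o + o)) = 33*((2*o)*(2*o)) = 33*(4*o²) = 132*o²)
W(11)*146 + 94 = (132*11²)*146 + 94 = (132*121)*146 + 94 = 15972*146 + 94 = 2331912 + 94 = 2332006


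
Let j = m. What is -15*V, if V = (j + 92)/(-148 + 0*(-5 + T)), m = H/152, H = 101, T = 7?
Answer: 211275/22496 ≈ 9.3917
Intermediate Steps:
m = 101/152 ≈ 0.66447
j = 101/152 ≈ 0.66447
V = -14085/22496 (V = (101/152 + 92)/(-148 + 0*(-5 + 7)) = 14085/(152*(-148 + 0*2)) = 14085/(152*(-148 + 0)) = (14085/152)/(-148) = (14085/152)*(-1/148) = -14085/22496 ≈ -0.62611)
-15*V = -15*(-14085/22496) = 211275/22496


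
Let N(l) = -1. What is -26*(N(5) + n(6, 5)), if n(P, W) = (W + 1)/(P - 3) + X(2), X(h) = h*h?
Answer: -130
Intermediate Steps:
X(h) = h²
n(P, W) = 4 + (1 + W)/(-3 + P) (n(P, W) = (W + 1)/(P - 3) + 2² = (1 + W)/(-3 + P) + 4 = 4 + (1 + W)/(-3 + P))
-26*(N(5) + n(6, 5)) = -26*(-1 + (-11 + 5 + 4*6)/(-3 + 6)) = -26*(-1 + (-11 + 5 + 24)/3) = -26*(-1 + (⅓)*18) = -26*(-1 + 6) = -26*5 = -130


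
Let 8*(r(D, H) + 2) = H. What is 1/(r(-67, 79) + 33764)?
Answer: 8/270175 ≈ 2.9610e-5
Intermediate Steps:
r(D, H) = -2 + H/8
1/(r(-67, 79) + 33764) = 1/((-2 + (⅛)*79) + 33764) = 1/((-2 + 79/8) + 33764) = 1/(63/8 + 33764) = 1/(270175/8) = 8/270175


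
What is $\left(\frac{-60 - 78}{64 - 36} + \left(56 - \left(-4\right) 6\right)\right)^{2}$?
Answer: $\frac{1104601}{196} \approx 5635.7$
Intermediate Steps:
$\left(\frac{-60 - 78}{64 - 36} + \left(56 - \left(-4\right) 6\right)\right)^{2} = \left(- \frac{138}{28} + \left(56 - -24\right)\right)^{2} = \left(\left(-138\right) \frac{1}{28} + \left(56 + 24\right)\right)^{2} = \left(- \frac{69}{14} + 80\right)^{2} = \left(\frac{1051}{14}\right)^{2} = \frac{1104601}{196}$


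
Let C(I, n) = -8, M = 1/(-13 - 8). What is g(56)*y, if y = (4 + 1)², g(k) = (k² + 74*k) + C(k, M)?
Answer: 181800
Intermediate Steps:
M = -1/21 (M = 1/(-21) = -1/21 ≈ -0.047619)
g(k) = -8 + k² + 74*k (g(k) = (k² + 74*k) - 8 = -8 + k² + 74*k)
y = 25 (y = 5² = 25)
g(56)*y = (-8 + 56² + 74*56)*25 = (-8 + 3136 + 4144)*25 = 7272*25 = 181800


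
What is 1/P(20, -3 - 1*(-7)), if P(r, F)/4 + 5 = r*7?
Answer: 1/540 ≈ 0.0018519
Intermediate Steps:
P(r, F) = -20 + 28*r (P(r, F) = -20 + 4*(r*7) = -20 + 4*(7*r) = -20 + 28*r)
1/P(20, -3 - 1*(-7)) = 1/(-20 + 28*20) = 1/(-20 + 560) = 1/540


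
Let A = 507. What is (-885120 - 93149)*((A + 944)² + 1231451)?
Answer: -3264338869188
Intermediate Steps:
(-885120 - 93149)*((A + 944)² + 1231451) = (-885120 - 93149)*((507 + 944)² + 1231451) = -978269*(1451² + 1231451) = -978269*(2105401 + 1231451) = -978269*3336852 = -3264338869188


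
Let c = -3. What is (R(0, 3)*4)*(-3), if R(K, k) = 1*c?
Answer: 36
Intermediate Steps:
R(K, k) = -3 (R(K, k) = 1*(-3) = -3)
(R(0, 3)*4)*(-3) = -3*4*(-3) = -12*(-3) = 36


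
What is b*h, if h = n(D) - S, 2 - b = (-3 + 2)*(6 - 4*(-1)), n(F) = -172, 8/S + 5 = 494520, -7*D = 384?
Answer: -1020679056/494515 ≈ -2064.0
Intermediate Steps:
D = -384/7 (D = -⅐*384 = -384/7 ≈ -54.857)
S = 8/494515 (S = 8/(-5 + 494520) = 8/494515 ≈ 1.6177e-5)
b = 12 (b = 2 - (-3 + 2)*(6 - 4*(-1)) = 2 - (-1)*(6 + 4) = 2 - (-1)*10 = 2 - 1*(-10) = 2 + 10 = 12)
h = -85056588/494515 (h = -172 - 1*8/494515 = -172 - 8/494515 = -85056588/494515 ≈ -172.00)
b*h = 12*(-85056588/494515) = -1020679056/494515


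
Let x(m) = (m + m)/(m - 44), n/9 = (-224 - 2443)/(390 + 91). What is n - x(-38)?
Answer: -1002401/19721 ≈ -50.829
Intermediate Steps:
n = -24003/481 (n = 9*((-224 - 2443)/(390 + 91)) = 9*(-2667/481) = -24003/481 ≈ -49.902)
x(m) = 2*m/(-44 + m) (x(m) = (2*m)/(-44 + m) = 2*m/(-44 + m))
n - x(-38) = -24003/481 - 2*(-38)/(-44 - 38) = -24003/481 - 2*(-38)/(-82) = -24003/481 - 2*(-38)*(-1)/82 = -24003/481 - 1*38/41 = -24003/481 - 38/41 = -1002401/19721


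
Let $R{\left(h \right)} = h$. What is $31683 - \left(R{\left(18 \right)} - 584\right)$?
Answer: $32249$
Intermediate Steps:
$31683 - \left(R{\left(18 \right)} - 584\right) = 31683 - \left(18 - 584\right) = 31683 - -566 = 31683 + 566 = 32249$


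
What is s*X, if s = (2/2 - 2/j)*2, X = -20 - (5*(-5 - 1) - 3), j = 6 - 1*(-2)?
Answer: 39/2 ≈ 19.500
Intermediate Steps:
j = 8 (j = 6 + 2 = 8)
X = 13 (X = -20 - (5*(-6) - 3) = -20 - (-30 - 3) = -20 - 1*(-33) = -20 + 33 = 13)
s = 3/2 (s = (2/2 - 2/8)*2 = (2*(1/2) - 2*1/8)*2 = (1 - 1/4)*2 = (3/4)*2 = 3/2 ≈ 1.5000)
s*X = (3/2)*13 = 39/2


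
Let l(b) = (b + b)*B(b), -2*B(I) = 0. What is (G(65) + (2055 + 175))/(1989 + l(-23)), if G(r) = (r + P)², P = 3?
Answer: 6854/1989 ≈ 3.4460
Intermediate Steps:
B(I) = 0 (B(I) = -½*0 = 0)
G(r) = (3 + r)² (G(r) = (r + 3)² = (3 + r)²)
l(b) = 0 (l(b) = (b + b)*0 = (2*b)*0 = 0)
(G(65) + (2055 + 175))/(1989 + l(-23)) = ((3 + 65)² + (2055 + 175))/(1989 + 0) = (68² + 2230)/1989 = (4624 + 2230)*(1/1989) = 6854*(1/1989) = 6854/1989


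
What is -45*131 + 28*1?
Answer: -5867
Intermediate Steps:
-45*131 + 28*1 = -5895 + 28 = -5867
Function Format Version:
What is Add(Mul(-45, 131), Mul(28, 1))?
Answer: -5867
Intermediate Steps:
Add(Mul(-45, 131), Mul(28, 1)) = Add(-5895, 28) = -5867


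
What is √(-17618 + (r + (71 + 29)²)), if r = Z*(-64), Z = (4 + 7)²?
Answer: I*√15362 ≈ 123.94*I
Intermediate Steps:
Z = 121 (Z = 11² = 121)
r = -7744 (r = 121*(-64) = -7744)
√(-17618 + (r + (71 + 29)²)) = √(-17618 + (-7744 + (71 + 29)²)) = √(-17618 + (-7744 + 100²)) = √(-17618 + (-7744 + 10000)) = √(-17618 + 2256) = √(-15362) = I*√15362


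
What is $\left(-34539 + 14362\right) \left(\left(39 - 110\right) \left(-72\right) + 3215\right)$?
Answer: $-168013879$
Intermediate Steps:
$\left(-34539 + 14362\right) \left(\left(39 - 110\right) \left(-72\right) + 3215\right) = - 20177 \left(\left(-71\right) \left(-72\right) + 3215\right) = - 20177 \left(5112 + 3215\right) = \left(-20177\right) 8327 = -168013879$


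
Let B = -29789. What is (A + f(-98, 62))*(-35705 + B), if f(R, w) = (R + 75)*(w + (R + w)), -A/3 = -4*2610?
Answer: -2012106668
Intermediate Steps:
A = 31320 (A = -(-12)*2610 = -3*(-10440) = 31320)
f(R, w) = (75 + R)*(R + 2*w)
(A + f(-98, 62))*(-35705 + B) = (31320 + ((-98)² + 75*(-98) + 150*62 + 2*(-98)*62))*(-35705 - 29789) = (31320 + (9604 - 7350 + 9300 - 12152))*(-65494) = (31320 - 598)*(-65494) = 30722*(-65494) = -2012106668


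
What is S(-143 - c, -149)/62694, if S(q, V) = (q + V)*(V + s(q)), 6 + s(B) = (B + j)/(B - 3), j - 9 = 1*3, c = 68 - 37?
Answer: 2936393/3698946 ≈ 0.79385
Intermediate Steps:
c = 31
j = 12 (j = 9 + 1*3 = 9 + 3 = 12)
s(B) = -6 + (12 + B)/(-3 + B) (s(B) = -6 + (B + 12)/(B - 3) = -6 + (12 + B)/(-3 + B))
S(q, V) = (V + q)*(V + 5*(6 - q)/(-3 + q)) (S(q, V) = (q + V)*(V + 5*(6 - q)/(-3 + q)) = (V + q)*(V + 5*(6 - q)/(-3 + q)))
S(-143 - c, -149)/62694 = ((5*(-149)*(6 - (-143 - 1*31)) + 5*(-143 - 1*31)*(6 - (-143 - 1*31)) - 149*(-3 + (-143 - 1*31))*(-149 + (-143 - 1*31)))/(-3 + (-143 - 1*31)))/62694 = ((5*(-149)*(6 - (-143 - 31)) + 5*(-143 - 31)*(6 - (-143 - 31)) - 149*(-3 + (-143 - 31))*(-149 + (-143 - 31)))/(-3 + (-143 - 31)))*(1/62694) = ((5*(-149)*(6 - 1*(-174)) + 5*(-174)*(6 - 1*(-174)) - 149*(-3 - 174)*(-149 - 174))/(-3 - 174))*(1/62694) = ((5*(-149)*(6 + 174) + 5*(-174)*(6 + 174) - 149*(-177)*(-323))/(-177))*(1/62694) = -(5*(-149)*180 + 5*(-174)*180 - 8518479)/177*(1/62694) = -(-134100 - 156600 - 8518479)/177*(1/62694) = -1/177*(-8809179)*(1/62694) = (2936393/59)*(1/62694) = 2936393/3698946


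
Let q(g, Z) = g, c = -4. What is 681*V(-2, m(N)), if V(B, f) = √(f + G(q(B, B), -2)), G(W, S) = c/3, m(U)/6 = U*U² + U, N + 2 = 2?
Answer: 454*I*√3 ≈ 786.35*I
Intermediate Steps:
N = 0 (N = -2 + 2 = 0)
m(U) = 6*U + 6*U³ (m(U) = 6*(U*U² + U) = 6*(U³ + U) = 6*(U + U³) = 6*U + 6*U³)
G(W, S) = -4/3
V(B, f) = √(-4/3 + f) (V(B, f) = √(f - 4/3) = √(-4/3 + f))
681*V(-2, m(N)) = 681*(√(-12 + 9*(6*0*(1 + 0²)))/3) = 681*(√(-12 + 9*(6*0*(1 + 0)))/3) = 681*(√(-12 + 9*(6*0*1))/3) = 681*(√(-12 + 9*0)/3) = 681*(√(-12 + 0)/3) = 681*(√(-12)/3) = 681*((2*I*√3)/3) = 681*(2*I*√3/3) = 454*I*√3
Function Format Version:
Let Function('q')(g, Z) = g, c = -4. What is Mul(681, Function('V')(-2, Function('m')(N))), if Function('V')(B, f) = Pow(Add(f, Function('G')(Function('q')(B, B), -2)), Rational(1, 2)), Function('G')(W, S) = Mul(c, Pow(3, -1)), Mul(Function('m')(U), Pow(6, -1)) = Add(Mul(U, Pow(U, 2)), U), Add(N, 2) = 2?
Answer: Mul(454, I, Pow(3, Rational(1, 2))) ≈ Mul(786.35, I)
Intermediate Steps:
N = 0 (N = Add(-2, 2) = 0)
Function('m')(U) = Add(Mul(6, U), Mul(6, Pow(U, 3))) (Function('m')(U) = Mul(6, Add(Mul(U, Pow(U, 2)), U)) = Mul(6, Add(Pow(U, 3), U)) = Mul(6, Add(U, Pow(U, 3))) = Add(Mul(6, U), Mul(6, Pow(U, 3))))
Function('G')(W, S) = Rational(-4, 3) (Function('G')(W, S) = Mul(-4, Pow(3, -1)) = Mul(-4, Rational(1, 3)) = Rational(-4, 3))
Function('V')(B, f) = Pow(Add(Rational(-4, 3), f), Rational(1, 2)) (Function('V')(B, f) = Pow(Add(f, Rational(-4, 3)), Rational(1, 2)) = Pow(Add(Rational(-4, 3), f), Rational(1, 2)))
Mul(681, Function('V')(-2, Function('m')(N))) = Mul(681, Mul(Rational(1, 3), Pow(Add(-12, Mul(9, Mul(6, 0, Add(1, Pow(0, 2))))), Rational(1, 2)))) = Mul(681, Mul(Rational(1, 3), Pow(Add(-12, Mul(9, Mul(6, 0, Add(1, 0)))), Rational(1, 2)))) = Mul(681, Mul(Rational(1, 3), Pow(Add(-12, Mul(9, Mul(6, 0, 1))), Rational(1, 2)))) = Mul(681, Mul(Rational(1, 3), Pow(Add(-12, Mul(9, 0)), Rational(1, 2)))) = Mul(681, Mul(Rational(1, 3), Pow(Add(-12, 0), Rational(1, 2)))) = Mul(681, Mul(Rational(1, 3), Pow(-12, Rational(1, 2)))) = Mul(681, Mul(Rational(1, 3), Mul(2, I, Pow(3, Rational(1, 2))))) = Mul(681, Mul(Rational(2, 3), I, Pow(3, Rational(1, 2)))) = Mul(454, I, Pow(3, Rational(1, 2)))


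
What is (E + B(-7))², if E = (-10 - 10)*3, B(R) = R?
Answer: 4489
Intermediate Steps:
E = -60 (E = -20*3 = -60)
(E + B(-7))² = (-60 - 7)² = (-67)² = 4489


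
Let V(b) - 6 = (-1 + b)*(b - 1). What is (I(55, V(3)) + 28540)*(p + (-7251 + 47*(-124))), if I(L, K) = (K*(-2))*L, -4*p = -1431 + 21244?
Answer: -494804940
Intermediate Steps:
p = -19813/4 (p = -(-1431 + 21244)/4 = -1/4*19813 = -19813/4 ≈ -4953.3)
V(b) = 6 + (-1 + b)**2 (V(b) = 6 + (-1 + b)*(b - 1) = 6 + (-1 + b)*(-1 + b) = 6 + (-1 + b)**2)
I(L, K) = -2*K*L (I(L, K) = (-2*K)*L = -2*K*L)
(I(55, V(3)) + 28540)*(p + (-7251 + 47*(-124))) = (-2*(6 + (-1 + 3)**2)*55 + 28540)*(-19813/4 + (-7251 + 47*(-124))) = (-2*(6 + 2**2)*55 + 28540)*(-19813/4 + (-7251 - 5828)) = (-2*(6 + 4)*55 + 28540)*(-19813/4 - 13079) = (-2*10*55 + 28540)*(-72129/4) = (-1100 + 28540)*(-72129/4) = 27440*(-72129/4) = -494804940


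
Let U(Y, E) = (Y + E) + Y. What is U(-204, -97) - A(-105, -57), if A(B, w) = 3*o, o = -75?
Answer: -280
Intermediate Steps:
U(Y, E) = E + 2*Y (U(Y, E) = (E + Y) + Y = E + 2*Y)
A(B, w) = -225 (A(B, w) = 3*(-75) = -225)
U(-204, -97) - A(-105, -57) = (-97 + 2*(-204)) - 1*(-225) = (-97 - 408) + 225 = -505 + 225 = -280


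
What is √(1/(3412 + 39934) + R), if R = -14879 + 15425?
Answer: √1025866184282/43346 ≈ 23.367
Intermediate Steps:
R = 546
√(1/(3412 + 39934) + R) = √(1/(3412 + 39934) + 546) = √(1/43346 + 546) = √(23666917/43346) = √1025866184282/43346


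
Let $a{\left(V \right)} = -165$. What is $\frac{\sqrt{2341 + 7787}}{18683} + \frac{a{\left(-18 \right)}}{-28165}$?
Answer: $\frac{33}{5633} + \frac{4 \sqrt{633}}{18683} \approx 0.011245$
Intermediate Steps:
$\frac{\sqrt{2341 + 7787}}{18683} + \frac{a{\left(-18 \right)}}{-28165} = \frac{\sqrt{2341 + 7787}}{18683} - \frac{165}{-28165} = \sqrt{10128} \cdot \frac{1}{18683} - - \frac{33}{5633} = 4 \sqrt{633} \cdot \frac{1}{18683} + \frac{33}{5633} = \frac{4 \sqrt{633}}{18683} + \frac{33}{5633} = \frac{33}{5633} + \frac{4 \sqrt{633}}{18683}$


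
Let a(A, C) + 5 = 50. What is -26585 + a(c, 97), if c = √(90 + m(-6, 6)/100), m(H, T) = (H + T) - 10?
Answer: -26540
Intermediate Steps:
m(H, T) = -10 + H + T
c = √8990/10 (c = √(90 + (-10 - 6 + 6)/100) = √(90 - 10*1/100) = √(90 - ⅒) = √(899/10) = √8990/10 ≈ 9.4816)
a(A, C) = 45 (a(A, C) = -5 + 50 = 45)
-26585 + a(c, 97) = -26585 + 45 = -26540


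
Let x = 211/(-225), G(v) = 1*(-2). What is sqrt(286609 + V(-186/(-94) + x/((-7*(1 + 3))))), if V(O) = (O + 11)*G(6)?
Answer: sqrt(27918025072714)/9870 ≈ 535.33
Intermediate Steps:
G(v) = -2
x = -211/225 (x = 211*(-1/225) = -211/225 ≈ -0.93778)
V(O) = -22 - 2*O (V(O) = (O + 11)*(-2) = (11 + O)*(-2) = -22 - 2*O)
sqrt(286609 + V(-186/(-94) + x/((-7*(1 + 3))))) = sqrt(286609 + (-22 - 2*(-186/(-94) - 211*(-1/(7*(1 + 3)))/225))) = sqrt(286609 + (-22 - 2*(-186*(-1/94) - 211/(225*((-7*4)))))) = sqrt(286609 + (-22 - 2*(93/47 - 211/225/(-28)))) = sqrt(286609 + (-22 - 2*(93/47 - 211/225*(-1/28)))) = sqrt(286609 + (-22 - 2*(93/47 + 211/6300))) = sqrt(286609 + (-22 - 2*595817/296100)) = sqrt(286609 + (-22 - 595817/148050)) = sqrt(286609 - 3852917/148050) = sqrt(42428609533/148050) = sqrt(27918025072714)/9870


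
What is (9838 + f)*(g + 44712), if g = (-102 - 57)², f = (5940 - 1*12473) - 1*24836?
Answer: -1507019283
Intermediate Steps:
f = -31369 (f = (5940 - 12473) - 24836 = -6533 - 24836 = -31369)
g = 25281 (g = (-159)² = 25281)
(9838 + f)*(g + 44712) = (9838 - 31369)*(25281 + 44712) = -21531*69993 = -1507019283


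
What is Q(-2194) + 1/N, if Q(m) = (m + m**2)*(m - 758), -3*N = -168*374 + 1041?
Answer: -292546951620047/20597 ≈ -1.4203e+10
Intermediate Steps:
N = 20597 (N = -(-168*374 + 1041)/3 = -(-62832 + 1041)/3 = -1/3*(-61791) = 20597)
Q(m) = (-758 + m)*(m + m**2) (Q(m) = (m + m**2)*(-758 + m) = (-758 + m)*(m + m**2))
Q(-2194) + 1/N = -2194*(-758 + (-2194)**2 - 757*(-2194)) + 1/20597 = -2194*(-758 + 4813636 + 1660858) + 1/20597 = -2194*6473736 + 1/20597 = -14203376784 + 1/20597 = -292546951620047/20597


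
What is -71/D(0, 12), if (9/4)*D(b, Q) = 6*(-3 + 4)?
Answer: -213/8 ≈ -26.625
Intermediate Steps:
D(b, Q) = 8/3 (D(b, Q) = 4*(6*(-3 + 4))/9 = 4*(6*1)/9 = (4/9)*6 = 8/3)
-71/D(0, 12) = -71/8/3 = -71*3/8 = -213/8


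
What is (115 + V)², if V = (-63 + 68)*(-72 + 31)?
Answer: 8100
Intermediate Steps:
V = -205 (V = 5*(-41) = -205)
(115 + V)² = (115 - 205)² = (-90)² = 8100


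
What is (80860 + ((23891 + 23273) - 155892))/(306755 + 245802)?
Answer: -27868/552557 ≈ -0.050435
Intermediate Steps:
(80860 + ((23891 + 23273) - 155892))/(306755 + 245802) = (80860 + (47164 - 155892))/552557 = (80860 - 108728)*(1/552557) = -27868*1/552557 = -27868/552557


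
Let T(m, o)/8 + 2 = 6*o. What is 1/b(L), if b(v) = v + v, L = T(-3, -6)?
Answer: -1/608 ≈ -0.0016447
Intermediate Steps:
T(m, o) = -16 + 48*o (T(m, o) = -16 + 8*(6*o) = -16 + 48*o)
L = -304 (L = -16 + 48*(-6) = -16 - 288 = -304)
b(v) = 2*v
1/b(L) = 1/(2*(-304)) = 1/(-608) = -1/608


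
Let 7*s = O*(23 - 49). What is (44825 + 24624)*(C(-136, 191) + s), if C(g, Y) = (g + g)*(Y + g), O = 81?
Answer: -7418958874/7 ≈ -1.0599e+9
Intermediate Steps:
C(g, Y) = 2*g*(Y + g) (C(g, Y) = (2*g)*(Y + g) = 2*g*(Y + g))
s = -2106/7 (s = (81*(23 - 49))/7 = (81*(-26))/7 = (1/7)*(-2106) = -2106/7 ≈ -300.86)
(44825 + 24624)*(C(-136, 191) + s) = (44825 + 24624)*(2*(-136)*(191 - 136) - 2106/7) = 69449*(2*(-136)*55 - 2106/7) = 69449*(-14960 - 2106/7) = 69449*(-106826/7) = -7418958874/7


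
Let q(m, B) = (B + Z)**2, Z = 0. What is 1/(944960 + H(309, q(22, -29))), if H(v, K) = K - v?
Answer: 1/945492 ≈ 1.0576e-6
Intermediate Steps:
q(m, B) = B**2 (q(m, B) = (B + 0)**2 = B**2)
1/(944960 + H(309, q(22, -29))) = 1/(944960 + ((-29)**2 - 1*309)) = 1/(944960 + (841 - 309)) = 1/(944960 + 532) = 1/945492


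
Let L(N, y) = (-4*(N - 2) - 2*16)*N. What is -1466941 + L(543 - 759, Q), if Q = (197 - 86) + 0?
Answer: -1648381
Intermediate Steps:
Q = 111 (Q = 111 + 0 = 111)
L(N, y) = N*(-24 - 4*N) (L(N, y) = (-4*(-2 + N) - 32)*N = ((8 - 4*N) - 32)*N = (-24 - 4*N)*N = N*(-24 - 4*N))
-1466941 + L(543 - 759, Q) = -1466941 - 4*(543 - 759)*(6 + (543 - 759)) = -1466941 - 4*(-216)*(6 - 216) = -1466941 - 4*(-216)*(-210) = -1466941 - 181440 = -1648381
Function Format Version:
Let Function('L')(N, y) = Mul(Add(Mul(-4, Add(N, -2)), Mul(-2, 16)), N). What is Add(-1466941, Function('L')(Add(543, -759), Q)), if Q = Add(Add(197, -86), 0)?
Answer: -1648381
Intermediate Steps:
Q = 111 (Q = Add(111, 0) = 111)
Function('L')(N, y) = Mul(N, Add(-24, Mul(-4, N))) (Function('L')(N, y) = Mul(Add(Mul(-4, Add(-2, N)), -32), N) = Mul(Add(Add(8, Mul(-4, N)), -32), N) = Mul(Add(-24, Mul(-4, N)), N) = Mul(N, Add(-24, Mul(-4, N))))
Add(-1466941, Function('L')(Add(543, -759), Q)) = Add(-1466941, Mul(-4, Add(543, -759), Add(6, Add(543, -759)))) = Add(-1466941, Mul(-4, -216, Add(6, -216))) = Add(-1466941, Mul(-4, -216, -210)) = Add(-1466941, -181440) = -1648381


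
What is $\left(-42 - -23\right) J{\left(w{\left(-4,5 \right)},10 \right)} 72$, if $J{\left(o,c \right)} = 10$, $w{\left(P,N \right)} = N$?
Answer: $-13680$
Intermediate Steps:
$\left(-42 - -23\right) J{\left(w{\left(-4,5 \right)},10 \right)} 72 = \left(-42 - -23\right) 10 \cdot 72 = \left(-42 + 23\right) 10 \cdot 72 = \left(-19\right) 10 \cdot 72 = \left(-190\right) 72 = -13680$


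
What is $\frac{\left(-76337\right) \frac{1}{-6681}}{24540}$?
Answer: $\frac{76337}{163951740} \approx 0.00046561$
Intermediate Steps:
$\frac{\left(-76337\right) \frac{1}{-6681}}{24540} = \left(-76337\right) \left(- \frac{1}{6681}\right) \frac{1}{24540} = \frac{76337}{6681} \cdot \frac{1}{24540} = \frac{76337}{163951740}$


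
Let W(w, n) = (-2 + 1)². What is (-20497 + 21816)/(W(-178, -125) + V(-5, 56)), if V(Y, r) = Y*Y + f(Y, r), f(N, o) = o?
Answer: 1319/82 ≈ 16.085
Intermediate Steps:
W(w, n) = 1 (W(w, n) = (-1)² = 1)
V(Y, r) = r + Y² (V(Y, r) = Y*Y + r = Y² + r = r + Y²)
(-20497 + 21816)/(W(-178, -125) + V(-5, 56)) = (-20497 + 21816)/(1 + (56 + (-5)²)) = 1319/(1 + (56 + 25)) = 1319/(1 + 81) = 1319/82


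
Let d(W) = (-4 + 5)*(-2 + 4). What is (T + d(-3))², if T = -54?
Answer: 2704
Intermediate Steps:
d(W) = 2 (d(W) = 1*2 = 2)
(T + d(-3))² = (-54 + 2)² = (-52)² = 2704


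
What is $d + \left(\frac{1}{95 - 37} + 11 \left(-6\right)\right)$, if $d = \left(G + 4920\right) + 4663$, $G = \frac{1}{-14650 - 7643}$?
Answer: $\frac{12305446133}{1292994} \approx 9517.0$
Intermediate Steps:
$G = - \frac{1}{22293}$ ($G = \frac{1}{-22293} = - \frac{1}{22293} \approx -4.4857 \cdot 10^{-5}$)
$d = \frac{213633818}{22293}$ ($d = \left(- \frac{1}{22293} + 4920\right) + 4663 = \frac{109681559}{22293} + 4663 = \frac{213633818}{22293} \approx 9583.0$)
$d + \left(\frac{1}{95 - 37} + 11 \left(-6\right)\right) = \frac{213633818}{22293} + \left(\frac{1}{95 - 37} + 11 \left(-6\right)\right) = \frac{213633818}{22293} - \left(66 - \frac{1}{58}\right) = \frac{213633818}{22293} + \left(\frac{1}{58} - 66\right) = \frac{213633818}{22293} - \frac{3827}{58} = \frac{12305446133}{1292994}$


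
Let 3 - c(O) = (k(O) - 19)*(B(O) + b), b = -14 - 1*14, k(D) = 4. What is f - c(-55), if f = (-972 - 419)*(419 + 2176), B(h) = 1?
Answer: -3609243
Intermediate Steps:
f = -3609645 (f = -1391*2595 = -3609645)
b = -28 (b = -14 - 14 = -28)
c(O) = -402 (c(O) = 3 - (4 - 19)*(1 - 28) = 3 - (-15)*(-27) = 3 - 1*405 = 3 - 405 = -402)
f - c(-55) = -3609645 - 1*(-402) = -3609645 + 402 = -3609243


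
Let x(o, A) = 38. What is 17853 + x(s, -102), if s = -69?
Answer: 17891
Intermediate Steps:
17853 + x(s, -102) = 17853 + 38 = 17891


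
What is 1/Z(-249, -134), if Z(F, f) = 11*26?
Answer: 1/286 ≈ 0.0034965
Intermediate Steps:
Z(F, f) = 286
1/Z(-249, -134) = 1/286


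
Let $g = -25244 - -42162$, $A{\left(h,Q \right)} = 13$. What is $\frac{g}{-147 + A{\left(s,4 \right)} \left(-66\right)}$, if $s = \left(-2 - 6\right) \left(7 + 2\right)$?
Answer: $- \frac{16918}{1005} \approx -16.834$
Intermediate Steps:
$s = -72$ ($s = \left(-8\right) 9 = -72$)
$g = 16918$ ($g = -25244 + 42162 = 16918$)
$\frac{g}{-147 + A{\left(s,4 \right)} \left(-66\right)} = \frac{16918}{-147 + 13 \left(-66\right)} = \frac{16918}{-147 - 858} = \frac{16918}{-1005} = 16918 \left(- \frac{1}{1005}\right) = - \frac{16918}{1005}$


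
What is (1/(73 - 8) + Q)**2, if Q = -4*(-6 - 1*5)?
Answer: 8185321/4225 ≈ 1937.4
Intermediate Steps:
Q = 44 (Q = -4*(-6 - 5) = -4*(-11) = 44)
(1/(73 - 8) + Q)**2 = (1/(73 - 8) + 44)**2 = (1/65 + 44)**2 = (2861/65)**2 = 8185321/4225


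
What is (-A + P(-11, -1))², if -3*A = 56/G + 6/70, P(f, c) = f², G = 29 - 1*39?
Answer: 156550144/11025 ≈ 14200.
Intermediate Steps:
G = -10 (G = 29 - 39 = -10)
A = 193/105 (A = -(56/(-10) + 6/70)/3 = -(56*(-⅒) + 6*(1/70))/3 = -(-28/5 + 3/35)/3 = -⅓*(-193/35) = 193/105 ≈ 1.8381)
(-A + P(-11, -1))² = (-1*193/105 + (-11)²)² = (-193/105 + 121)² = (12512/105)² = 156550144/11025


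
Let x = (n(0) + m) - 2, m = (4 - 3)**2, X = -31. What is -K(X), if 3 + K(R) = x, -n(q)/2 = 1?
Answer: 6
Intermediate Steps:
n(q) = -2 (n(q) = -2*1 = -2)
m = 1 (m = 1**2 = 1)
x = -3 (x = (-2 + 1) - 2 = -1 - 2 = -3)
K(R) = -6 (K(R) = -3 - 3 = -6)
-K(X) = -1*(-6) = 6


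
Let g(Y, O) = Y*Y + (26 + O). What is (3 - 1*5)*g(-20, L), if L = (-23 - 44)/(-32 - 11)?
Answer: -36770/43 ≈ -855.12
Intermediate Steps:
L = 67/43 (L = -67/(-43) = -67*(-1/43) = 67/43 ≈ 1.5581)
g(Y, O) = 26 + O + Y² (g(Y, O) = Y² + (26 + O) = 26 + O + Y²)
(3 - 1*5)*g(-20, L) = (3 - 1*5)*(26 + 67/43 + (-20)²) = (3 - 5)*(26 + 67/43 + 400) = -2*18385/43 = -36770/43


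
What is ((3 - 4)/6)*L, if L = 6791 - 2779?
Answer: -2006/3 ≈ -668.67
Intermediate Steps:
L = 4012
((3 - 4)/6)*L = ((3 - 4)/6)*4012 = -1*1/6*4012 = -1/6*4012 = -2006/3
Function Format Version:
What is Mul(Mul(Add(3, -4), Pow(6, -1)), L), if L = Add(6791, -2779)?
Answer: Rational(-2006, 3) ≈ -668.67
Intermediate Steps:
L = 4012
Mul(Mul(Add(3, -4), Pow(6, -1)), L) = Mul(Mul(Add(3, -4), Pow(6, -1)), 4012) = Mul(Mul(-1, Rational(1, 6)), 4012) = Mul(Rational(-1, 6), 4012) = Rational(-2006, 3)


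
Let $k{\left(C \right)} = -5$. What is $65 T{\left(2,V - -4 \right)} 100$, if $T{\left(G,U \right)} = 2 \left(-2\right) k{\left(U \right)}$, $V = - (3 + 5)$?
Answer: $130000$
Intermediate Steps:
$V = -8$ ($V = \left(-1\right) 8 = -8$)
$T{\left(G,U \right)} = 20$ ($T{\left(G,U \right)} = 2 \left(-2\right) \left(-5\right) = \left(-4\right) \left(-5\right) = 20$)
$65 T{\left(2,V - -4 \right)} 100 = 65 \cdot 20 \cdot 100 = 1300 \cdot 100 = 130000$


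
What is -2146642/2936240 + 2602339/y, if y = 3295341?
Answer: 283587235219/4837956028920 ≈ 0.058617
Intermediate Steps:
-2146642/2936240 + 2602339/y = -2146642/2936240 + 2602339/3295341 = -2146642*1/2936240 + 2602339*(1/3295341) = -1073321/1468120 + 2602339/3295341 = 283587235219/4837956028920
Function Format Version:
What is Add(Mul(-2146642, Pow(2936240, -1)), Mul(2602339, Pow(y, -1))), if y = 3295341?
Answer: Rational(283587235219, 4837956028920) ≈ 0.058617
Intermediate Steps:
Add(Mul(-2146642, Pow(2936240, -1)), Mul(2602339, Pow(y, -1))) = Add(Mul(-2146642, Pow(2936240, -1)), Mul(2602339, Pow(3295341, -1))) = Add(Mul(-2146642, Rational(1, 2936240)), Mul(2602339, Rational(1, 3295341))) = Add(Rational(-1073321, 1468120), Rational(2602339, 3295341)) = Rational(283587235219, 4837956028920)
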